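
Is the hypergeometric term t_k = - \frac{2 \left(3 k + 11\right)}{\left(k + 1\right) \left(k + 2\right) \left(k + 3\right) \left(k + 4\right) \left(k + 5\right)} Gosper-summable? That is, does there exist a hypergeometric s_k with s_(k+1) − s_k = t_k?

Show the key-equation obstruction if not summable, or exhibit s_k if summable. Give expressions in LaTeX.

Yes. s_k = \frac{k \left(- k^{2} - 7 k - 14\right)}{4 \left(k^{3} + 7 k^{2} + 14 k + 8\right)}.

r(k) = (k + 1)*(3*k + 14)/((k + 6)*(3*k + 11)) after simplifying.
So A=k + 1 and B=k + 6, with C=k + 11/3.
Need (k + 1)·f(k+1) − (k + 5)·f(k) = k + 11/3.
From deg A=1, deg B=1, deg C=1: d=4.
Coefficient equations give f(k) = k*(k + 3)*(k**2 + 7*k + 14)/24.
Get s_k = R·t_k = k*(-k**2 - 7*k - 14)/(4*(k**3 + 7*k**2 + 14*k + 8)) with R(k) = B(k−1)f(k)/C(k) = k*(k + 3)*(k + 5)*(k**2 + 7*k + 14)/(8*(3*k + 11)).
s_(k+1) − s_k = 2*(-3*k - 11)/(k**5 + 15*k**4 + 85*k**3 + 225*k**2 + 274*k + 120) = t_k.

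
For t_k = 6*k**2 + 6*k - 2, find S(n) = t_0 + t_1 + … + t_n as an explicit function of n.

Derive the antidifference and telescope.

S(n) = 2*n**3 + 6*n**2 + 2*n - 2

r(k) = (3*k**2 + 9*k + 5)/(3*k**2 + 3*k - 1) after simplifying.
Take A(k)=1, B(k)=1, C(k)=k**2 + k - 1/3.
Need (1)·f(k+1) − (1)·f(k) = k**2 + k - 1/3.
From deg A=0, deg B=0, deg C=2: d=3.
Match coefficients ⇒ f(k) = k*(k**2 - 2)/3.
Get s_k = R·t_k = 2*k*(k**2 - 2) with R(k) = B(k−1)f(k)/C(k) = k*(k**2 - 2)/(3*k**2 + 3*k - 1).
Check: Δs_k = 6*k**2 + 6*k - 2. ✓
Telescope: S(n) = s_(n+1) − s_(0) = 2*n**3 + 6*n**2 + 2*n - 2 − (0) = 2*n**3 + 6*n**2 + 2*n - 2.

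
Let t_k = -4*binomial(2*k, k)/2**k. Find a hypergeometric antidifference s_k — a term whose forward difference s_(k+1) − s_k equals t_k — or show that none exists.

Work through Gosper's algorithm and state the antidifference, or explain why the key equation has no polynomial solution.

Compute t_(k+1)/t_k: get (2*k + 1)/(k + 1).
Factor: A=2*k + 1; B=k + 1; C=1.
Set up (2*k + 1)·f(k+1) − (k)·f(k) − (1) = 0.
d = -1 from the (1,1,0) case.
d = -1 < 0 ⇒ no nonzero polynomial f; not summable.

no hypergeometric antidifference exists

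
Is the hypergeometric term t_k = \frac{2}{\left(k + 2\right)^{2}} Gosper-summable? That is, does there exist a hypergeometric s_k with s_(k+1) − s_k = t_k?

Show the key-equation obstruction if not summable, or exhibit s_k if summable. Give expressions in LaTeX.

Ratio r(k) = (k + 2)**2/(k + 3)**2.
So A=k**2 + 4*k + 4 and B=k**2 + 6*k + 9, with C=1.
Set up (k**2 + 4*k + 4)·f(k+1) − (k**2 + 4*k + 4)·f(k) − (1) = 0.
deg f ≤ 0 (via 2,2,0).
Write f(k) = c0. Then LHS − RHS = -1, requiring -1 = 0: contradictory. No certificate.

No — key equation has no polynomial f.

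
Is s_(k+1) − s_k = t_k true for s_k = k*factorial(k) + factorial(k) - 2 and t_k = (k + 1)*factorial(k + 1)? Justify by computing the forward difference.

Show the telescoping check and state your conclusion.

Valid: the claim telescopes to t_k.

s_(k+1) = k**2*factorial(k) + 3*k*factorial(k) + 2*factorial(k) - 2
s_(k+1) − s_k = (k + 1)*factorial(k + 1)
(s_(k+1) − s_k) − t_k = 0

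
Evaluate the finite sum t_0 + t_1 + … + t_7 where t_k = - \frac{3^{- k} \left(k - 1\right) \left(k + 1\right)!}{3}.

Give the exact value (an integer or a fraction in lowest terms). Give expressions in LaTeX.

Step 1: r(k) = k*(k + 2)/(3*(k - 1)).
Normal form (A,B,C) = (k/3 + 2/3, 1, k - 1).
f must satisfy (k/3 + 2/3)·f(k+1) − (1)·f(k) = k - 1.
From deg A=1, deg B=0, deg C=1: d=0.
Solve for f: f(k) = 3 (degree 0 ≤ 0).
Get s_k = R·t_k = -factorial(k + 1)/3**k with R(k) = B(k−1)f(k)/C(k) = 3/(k - 1).
Verify: -(k - 1)*factorial(k + 1)/(3*3**k) matches t_k.
Σ_(k=0)^(7) t_k = s_(8) − s_(0) = -4480/81 − (-1) = -4399/81.

Σ = -4399/81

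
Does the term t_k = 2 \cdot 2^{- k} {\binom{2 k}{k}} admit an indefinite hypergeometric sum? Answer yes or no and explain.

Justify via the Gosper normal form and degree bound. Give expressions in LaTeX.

Ratio r(k) = (2*k + 1)/(k + 1).
A = 2*k + 1, B = k + 1, C = 1.
Set up (2*k + 1)·f(k+1) − (k)·f(k) − (1) = 0.
From deg A=1, deg B=1, deg C=0: d=-1.
Bound -1 < 0, so the key equation has no polynomial solution.

No; the degree bound rules out any f.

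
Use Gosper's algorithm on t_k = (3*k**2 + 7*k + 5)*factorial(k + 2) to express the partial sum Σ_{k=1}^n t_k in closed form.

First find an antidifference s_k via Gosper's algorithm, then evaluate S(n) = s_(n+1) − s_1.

S(n) = 3*n*factorial(n + 3) + factorial(n + 3) - 6

Step 1: r(k) = (k + 3)*(7*k + 3*(k + 1)**2 + 12)/(3*k**2 + 7*k + 5).
Gosper form: A/B · C(k+1)/C(k) with A=k + 3, B=1, C=k**2 + 7*k/3 + 5/3.
Solve (k + 3)·f(k+1) − (1)·f(k) = k**2 + 7*k/3 + 5/3.
deg f ≤ 1 (via 1,0,2).
A polynomial solution: f(k) = (3*k - 2)/3.
R(k) = B(k−1)·f(k)/C(k) = (3*k - 2)/(3*k**2 + 7*k + 5); s_k = R·t_k = (3*k - 2)*factorial(k + 2).
s_(k+1) − s_k = (3*k**2 + 7*k + 5)*factorial(k + 2) = t_k.
Σ_(k=1)^n t_k = s_(n+1) − s_(1) = ((3*n + 1)*factorial(n + 3)) − (6), i.e. 3*n*factorial(n + 3) + factorial(n + 3) - 6.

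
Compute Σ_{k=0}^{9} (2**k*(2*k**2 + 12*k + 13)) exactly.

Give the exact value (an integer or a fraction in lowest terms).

Σ = 246783

Step 1: r(k) = 2*(2*k**2 + 16*k + 27)/(2*k**2 + 12*k + 13).
Factor: A=2; B=1; C=k**2 + 6*k + 13/2.
Need (2)·f(k+1) − (1)·f(k) = k**2 + 6*k + 13/2.
From deg A=0, deg B=0, deg C=2: d=2.
Solving with deg f ≤ 2: f(k) = (2*k**2 + 4*k + 1)/2.
Certificate R = B(k−1)f/C = (2*k**2 + 4*k + 1)/(2*k**2 + 12*k + 13) gives s_k = 2**k*(2*k**2 + 4*k + 1).
Verify: 2**k*(2*k**2 + 12*k + 13) matches t_k.
Sum = s_(10) − s_(0); s_(10) = 246784, s_(0) = 1 ⇒ 246783.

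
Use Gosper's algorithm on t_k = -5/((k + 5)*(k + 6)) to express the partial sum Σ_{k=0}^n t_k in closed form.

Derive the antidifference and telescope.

Step 1: r(k) = (k + 5)/(k + 7).
Normal form (A,B,C) = (k + 5, k + 7, 1).
Key eq: (k + 5)·f(k+1) = (k + 6)·f(k) + (1).
From deg A=1, deg B=1, deg C=0: d=1.
Solving with deg f ≤ 1: f(k) = k/5.
So s_k = (B(k−1)f/C)·t_k = (k*(k + 6)/5)·t_k = -k/(k + 5).
Verify: -5/(k**2 + 11*k + 30) matches t_k.
Σ_(k=0)^n t_k = s_(n+1) − s_(0) = ((-n - 1)/(n + 6)) − (0), i.e. (-n - 1)/(n + 6).

S(n) = (-n - 1)/(n + 6)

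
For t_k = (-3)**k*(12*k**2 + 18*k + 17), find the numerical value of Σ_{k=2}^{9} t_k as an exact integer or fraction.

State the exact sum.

Compute t_(k+1)/t_k: get 3*(-12*k**2 - 42*k - 47)/(12*k**2 + 18*k + 17).
So A=-3 and B=1, with C=k**2 + 3*k/2 + 17/12.
Need (-3)·f(k+1) − (1)·f(k) = k**2 + 3*k/2 + 17/12.
From deg A=0, deg B=0, deg C=2: d=2.
Coefficient equations give f(k) = -(3*k**2 + 2)/12.
Certificate R = B(k−1)f/C = -(3*k**2 + 2)/(12*k**2 + 18*k + 17) gives s_k = (-3)**k*(-3*k**2 - 2).
Verify: (-3)**k*(12*k**2 + 18*k + 17) matches t_k.
Sum = s_(10) − s_(2); s_(10) = -17832798, s_(2) = -126 ⇒ -17832672.

Σ = -17832672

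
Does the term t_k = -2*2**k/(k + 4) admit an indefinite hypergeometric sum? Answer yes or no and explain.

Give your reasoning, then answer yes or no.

The ratio is 2*(k + 4)/(k + 5).
So A=2*k + 8 and B=k + 5, with C=1.
f must satisfy (2*k + 8)·f(k+1) − (k + 4)·f(k) = 1.
Bound: deg f ≤ -1.
Negative degree bound (-1): no f exists, t_k not Gosper-summable.

No — t_k has no hypergeometric antidifference.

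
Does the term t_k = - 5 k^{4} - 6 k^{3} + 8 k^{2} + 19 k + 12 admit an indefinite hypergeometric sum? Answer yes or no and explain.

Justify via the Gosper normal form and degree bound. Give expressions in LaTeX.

Yes. s_k = k \left(- k^{4} + k^{3} + 4 k^{2} + 4 k + 4\right).

Ratio r(k) = (5*k**4 + 26*k**3 + 40*k**2 + 3*k - 28)/(5*k**4 + 6*k**3 - 8*k**2 - 19*k - 12).
Take A(k)=1, B(k)=1, C(k)=k**4 + 6*k**3/5 - 8*k**2/5 - 19*k/5 - 12/5.
Set up (1)·f(k+1) − (1)·f(k) − (k**4 + 6*k**3/5 - 8*k**2/5 - 19*k/5 - 12/5) = 0.
Degrees (0,0,4) ⇒ d ≤ 5.
A polynomial solution: f(k) = k*(k**4 - k**3 - 4*k**2 - 4*k - 4)/5.
Then R = B(k−1)f/C = k*(k**4 - k**3 - 4*k**2 - 4*k - 4)/(5*k**4 + 6*k**3 - 8*k**2 - 19*k - 12), so s_k = R(k)·t_k = k*(-k**4 + k**3 + 4*k**2 + 4*k + 4).
Verify: -5*k**4 - 6*k**3 + 8*k**2 + 19*k + 12 matches t_k.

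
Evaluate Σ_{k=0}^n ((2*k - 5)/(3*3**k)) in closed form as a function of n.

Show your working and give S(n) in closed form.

S(n) = (-6*3**n - n + 1)/(3*3**n)

Compute t_(k+1)/t_k: get (2*k - 3)/(3*(2*k - 5)).
Gosper form: A/B · C(k+1)/C(k) with A=1/3, B=1, C=k - 5/2.
Key eq: (1/3)·f(k+1) = (1)·f(k) + (k - 5/2).
deg f ≤ 1 (via 0,0,1).
Solving with deg f ≤ 1: f(k) = -3*(k - 2)/2.
So s_k = (B(k−1)f/C)·t_k = (-3*(k - 2)/(2*k - 5))·t_k = (2 - k)/3**k.
Verify: (2*k - 5)/(3*3**k) matches t_k.
Evaluate: s_(n+1) = 3**(-n - 1)*(1 - n); subtract s_(0) = 2 ⇒ S(n) = (-6*3**n - n + 1)/(3*3**n).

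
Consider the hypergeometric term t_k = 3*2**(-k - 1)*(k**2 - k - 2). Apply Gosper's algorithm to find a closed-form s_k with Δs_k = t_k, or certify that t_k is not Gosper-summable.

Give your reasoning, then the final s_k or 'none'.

Ratio r(k) = (k**2 + k - 2)/(2*(k**2 - k - 2)).
Normal form (A,B,C) = (1/2, 1, k**2 - k - 2).
Set up (1/2)·f(k+1) − (1)·f(k) − (k**2 - k - 2) = 0.
From deg A=0, deg B=0, deg C=2: d=2.
Coefficient equations give f(k) = -2*k*(k + 1).
Then R = B(k−1)f/C = -2*k/(k - 2), so s_k = R(k)·t_k = 3*k*(-k - 1)/2**k.
s_(k+1) − s_k = 3*(k - 2)*(k + 1)/(2*2**k) = t_k.

s_k = 3*k*(-k - 1)/2**k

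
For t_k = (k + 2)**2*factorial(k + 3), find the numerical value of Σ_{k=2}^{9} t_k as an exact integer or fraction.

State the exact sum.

Σ = 62270207760

Ratio r(k) = (k + 3)**2*(k + 4)/(k + 2)**2.
Factor: A=k + 4; B=1; C=k**2 + 4*k + 4.
Need (k + 4)·f(k+1) − (1)·f(k) = k**2 + 4*k + 4.
deg f ≤ 1 (via 1,0,2).
Coefficient equations give f(k) = k.
R(k) = B(k−1)·f(k)/C(k) = k/(k + 2)**2; s_k = R·t_k = k*factorial(k + 3).
Check: Δs_k = (k + 2)**2*factorial(k + 3). ✓
Σ_(k=2)^(9) t_k = s_(10) − s_(2) = 62270208000 − (240) = 62270207760.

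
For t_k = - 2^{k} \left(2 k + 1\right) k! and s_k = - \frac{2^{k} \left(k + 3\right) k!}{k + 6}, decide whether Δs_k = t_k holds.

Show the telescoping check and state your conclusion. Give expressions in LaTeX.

Invalid: residual \frac{3 \cdot 2^{k} \left(2 k^{2} + 13 k + 5\right) k!}{\left(k + 6\right) \left(k + 7\right)} ≠ 0.

s_(k+1) = -2**(k + 1)*(k + 4)*factorial(k + 1)/(k + 7)
s_(k+1) − s_k = -2**k*(2*k**3 + 21*k**2 + 58*k + 27)*factorial(k)/((k + 6)*(k + 7))
(s_(k+1) − s_k) − t_k = 3*2**k*(2*k**2 + 13*k + 5)*factorial(k)/((k + 6)*(k + 7))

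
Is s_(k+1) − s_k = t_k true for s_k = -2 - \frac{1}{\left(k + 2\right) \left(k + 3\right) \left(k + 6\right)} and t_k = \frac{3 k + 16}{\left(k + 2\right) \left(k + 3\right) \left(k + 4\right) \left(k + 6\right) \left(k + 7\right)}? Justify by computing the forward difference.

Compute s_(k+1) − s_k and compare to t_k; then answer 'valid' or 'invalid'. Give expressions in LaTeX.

Valid — Δs_k = t_k.

s_(k+1) = -2 - 1/((k + 3)*(k + 4)*(k + 7))
s_(k+1) − s_k = (3*k + 16)/(k**5 + 22*k**4 + 185*k**3 + 740*k**2 + 1404*k + 1008)
(s_(k+1) − s_k) − t_k = 0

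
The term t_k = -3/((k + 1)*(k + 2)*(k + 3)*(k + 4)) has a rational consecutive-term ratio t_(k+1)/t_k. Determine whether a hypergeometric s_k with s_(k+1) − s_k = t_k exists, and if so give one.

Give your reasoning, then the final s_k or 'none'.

s_k = k*(-k**2 - 6*k - 11)/(6*(k + 1)*(k + 2)*(k + 3))

t_(k+1)/t_k = (k + 1)/(k + 5).
Take A(k)=k + 1, B(k)=k + 5, C(k)=1.
f must satisfy (k + 1)·f(k+1) − (k + 4)·f(k) = 1.
Bound: deg f ≤ 3.
Solving with deg f ≤ 3: f(k) = k*(k**2 + 6*k + 11)/18.
Then R = B(k−1)f/C = k*(k + 4)*(k**2 + 6*k + 11)/18, so s_k = R(k)·t_k = k*(-k**2 - 6*k - 11)/(6*(k + 1)*(k + 2)*(k + 3)).
Δs = -3/(k**4 + 10*k**3 + 35*k**2 + 50*k + 24), as required.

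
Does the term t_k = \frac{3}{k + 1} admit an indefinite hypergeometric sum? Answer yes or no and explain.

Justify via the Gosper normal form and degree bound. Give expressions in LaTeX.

r(k) = (k + 1)/(k + 2) after simplifying.
A = k + 1, B = k + 2, C = 1.
Set up (k + 1)·f(k+1) − (k + 1)·f(k) − (1) = 0.
d = 0 from the (1,1,0) case.
Put f(k) = c0: A·f(k+1) − B(k−1)·f(k) − C = -1; need -1 = 0 — inconsistent ⇒ no f, not summable.

No; the coefficient equations for f are inconsistent.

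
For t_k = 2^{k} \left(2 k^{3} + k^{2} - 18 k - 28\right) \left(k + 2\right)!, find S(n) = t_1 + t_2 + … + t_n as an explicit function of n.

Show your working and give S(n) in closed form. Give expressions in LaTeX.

Ratio r(k) = 2*(2*k**4 + 13*k**3 + 11*k**2 - 73*k - 129)/(2*k**3 + k**2 - 18*k - 28).
Normal form (A,B,C) = (2*k + 6, 1, k**3 + k**2/2 - 9*k - 14).
Need (2*k + 6)·f(k+1) − (1)·f(k) = k**3 + k**2/2 - 9*k - 14.
deg f ≤ 2 (via 1,0,3).
Match coefficients ⇒ f(k) = (k**2 - 4*k - 2)/2.
So s_k = (B(k−1)f/C)·t_k = ((k**2 - 4*k - 2)/(2*k**3 + k**2 - 18*k - 28))·t_k = 2**k*(k**2 - 4*k - 2)*factorial(k + 2).
Δs = 2**k*(2*k**3 + k**2 - 18*k - 28)*factorial(k + 2), as required.
Σ_(k=1)^n t_k = s_(n+1) − s_(1) = (2**(n + 1)*(n**2 - 2*n - 5)*factorial(n + 3)) − (-60), i.e. 2*2**n*n**2*factorial(n + 3) - 4*2**n*n*factorial(n + 3) - 10*2**n*factorial(n + 3) + 60.

S(n) = 2 \cdot 2^{n} n^{2} \left(n + 3\right)! - 4 \cdot 2^{n} n \left(n + 3\right)! - 10 \cdot 2^{n} \left(n + 3\right)! + 60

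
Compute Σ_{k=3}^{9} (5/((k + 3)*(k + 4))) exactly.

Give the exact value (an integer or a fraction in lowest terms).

Σ = 35/78

Step 1: r(k) = (k + 3)/(k + 5).
Gosper form: A/B · C(k+1)/C(k) with A=k + 3, B=k + 5, C=1.
Set up (k + 3)·f(k+1) − (k + 4)·f(k) − (1) = 0.
Bound: deg f ≤ 1.
Solving with deg f ≤ 1: f(k) = k/3.
So s_k = (B(k−1)f/C)·t_k = (k*(k + 4)/3)·t_k = 5*k/(3*(k + 3)).
s_(k+1) − s_k = 5/(k**2 + 7*k + 12) = t_k.
Sum = s_(10) − s_(3); s_(10) = 50/39, s_(3) = 5/6 ⇒ 35/78.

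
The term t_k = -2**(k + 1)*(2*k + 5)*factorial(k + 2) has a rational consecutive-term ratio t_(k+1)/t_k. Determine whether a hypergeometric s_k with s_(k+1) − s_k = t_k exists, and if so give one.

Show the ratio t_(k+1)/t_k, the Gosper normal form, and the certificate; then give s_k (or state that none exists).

Ratio r(k) = 2*(k + 3)*(2*k + 7)/(2*k + 5).
Gosper form: A/B · C(k+1)/C(k) with A=2*k + 6, B=1, C=k + 5/2.
f must satisfy (2*k + 6)·f(k+1) − (1)·f(k) = k + 5/2.
Bound: deg f ≤ 0.
Solving with deg f ≤ 0: f(k) = 1/2.
So s_k = (B(k−1)f/C)·t_k = (1/(2*k + 5))·t_k = -2**(k + 1)*factorial(k + 2).
Verify: -2**(k + 1)*(2*k + 5)*factorial(k + 2) matches t_k.

s_k = -2**(k + 1)*factorial(k + 2)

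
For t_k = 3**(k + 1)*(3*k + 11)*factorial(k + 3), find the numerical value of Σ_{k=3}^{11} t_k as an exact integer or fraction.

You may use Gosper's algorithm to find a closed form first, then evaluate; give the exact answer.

Compute t_(k+1)/t_k: get 3*(k + 4)*(3*k + 14)/(3*k + 11).
A = 3*k + 12, B = 1, C = k + 11/3.
Set up (3*k + 12)·f(k+1) − (1)·f(k) − (k + 11/3) = 0.
deg f ≤ 0 (via 1,0,1).
Match coefficients ⇒ f(k) = 1/3.
Get s_k = R·t_k = 3**(k + 1)*factorial(k + 3) with R(k) = B(k−1)f(k)/C(k) = 1/(3*k + 11).
Verify: 3**(k + 1)*(3*k + 11)*factorial(k + 3) matches t_k.
Σ_(k=3)^(11) t_k = s_(12) − s_(3) = 2084855321412864000 − (58320) = 2084855321412805680.

Σ = 2084855321412805680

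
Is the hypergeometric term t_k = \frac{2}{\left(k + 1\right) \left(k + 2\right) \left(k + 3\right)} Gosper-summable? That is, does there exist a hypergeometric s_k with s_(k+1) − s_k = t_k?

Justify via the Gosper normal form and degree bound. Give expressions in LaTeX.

Yes. s_k = \frac{k \left(k + 3\right)}{2 \left(k + 1\right) \left(k + 2\right)}.

Step 1: r(k) = (k + 1)/(k + 4).
Factor: A=k + 1; B=k + 4; C=1.
f must satisfy (k + 1)·f(k+1) − (k + 3)·f(k) = 1.
d = 2 from the (1,1,0) case.
A polynomial solution: f(k) = k*(k + 3)/4.
Get s_k = R·t_k = k*(k + 3)/(2*(k + 1)*(k + 2)) with R(k) = B(k−1)f(k)/C(k) = k*(k + 3)**2/4.
Check: Δs_k = 2/(k**3 + 6*k**2 + 11*k + 6). ✓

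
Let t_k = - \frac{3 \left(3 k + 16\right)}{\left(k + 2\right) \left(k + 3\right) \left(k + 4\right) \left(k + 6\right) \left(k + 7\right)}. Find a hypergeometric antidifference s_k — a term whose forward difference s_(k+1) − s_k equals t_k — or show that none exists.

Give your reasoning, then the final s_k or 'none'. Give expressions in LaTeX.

s_k = \frac{k \left(- k^{2} - 11 k - 36\right)}{12 \left(k^{3} + 11 k^{2} + 36 k + 36\right)}

r(k) = (k + 2)*(k + 6)*(3*k + 19)/((k + 5)*(k + 8)*(3*k + 16)) after simplifying.
A = k + 2, B = k + 8, C = k**2 + 31*k/3 + 80/3.
Need (k + 2)·f(k+1) − (k + 7)·f(k) = k**2 + 31*k/3 + 80/3.
Bound: deg f ≤ 5.
A polynomial solution: f(k) = k*(k + 4)*(k + 5)*(k**2 + 11*k + 36)/108.
Then R = B(k−1)f/C = k*(k + 4)*(k + 7)*(k**2 + 11*k + 36)/(36*(3*k + 16)), so s_k = R(k)·t_k = k*(-k**2 - 11*k - 36)/(12*(k**3 + 11*k**2 + 36*k + 36)).
Check: Δs_k = 3*(-3*k - 16)/(k**5 + 22*k**4 + 185*k**3 + 740*k**2 + 1404*k + 1008). ✓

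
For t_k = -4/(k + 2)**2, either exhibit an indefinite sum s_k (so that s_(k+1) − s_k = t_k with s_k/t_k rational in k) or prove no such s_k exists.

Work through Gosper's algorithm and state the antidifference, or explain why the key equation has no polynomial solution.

Ratio r(k) = (k + 2)**2/(k + 3)**2.
Gosper form: A/B · C(k+1)/C(k) with A=k**2 + 4*k + 4, B=k**2 + 6*k + 9, C=1.
Set up (k**2 + 4*k + 4)·f(k+1) − (k**2 + 4*k + 4)·f(k) − (1) = 0.
Bound: deg f ≤ 0.
Put f(k) = c0: A·f(k+1) − B(k−1)·f(k) − C = -1; need -1 = 0 — inconsistent ⇒ no f, not summable.

no hypergeometric antidifference exists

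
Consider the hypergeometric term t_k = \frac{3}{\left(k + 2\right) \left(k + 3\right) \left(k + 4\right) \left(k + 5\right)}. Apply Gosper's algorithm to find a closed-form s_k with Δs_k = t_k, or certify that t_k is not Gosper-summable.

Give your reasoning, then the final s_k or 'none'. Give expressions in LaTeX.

t_(k+1)/t_k = (k + 2)/(k + 6).
Take A(k)=k + 2, B(k)=k + 6, C(k)=1.
Need (k + 2)·f(k+1) − (k + 5)·f(k) = 1.
deg f ≤ 3 (via 1,1,0).
Coefficient equations give f(k) = k*(k**2 + 9*k + 26)/72.
Certificate R = B(k−1)f/C = k*(k + 5)*(k**2 + 9*k + 26)/72 gives s_k = k*(k**2 + 9*k + 26)/(24*(k + 2)*(k + 3)*(k + 4)).
Δs = 3/(k**4 + 14*k**3 + 71*k**2 + 154*k + 120), as required.

s_k = \frac{k \left(k^{2} + 9 k + 26\right)}{24 \left(k + 2\right) \left(k + 3\right) \left(k + 4\right)}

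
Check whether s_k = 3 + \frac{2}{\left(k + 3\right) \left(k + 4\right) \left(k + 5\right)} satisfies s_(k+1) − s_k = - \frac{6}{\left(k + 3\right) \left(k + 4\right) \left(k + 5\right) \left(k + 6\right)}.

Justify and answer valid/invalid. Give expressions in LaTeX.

valid; difference matches t_k

s_(k+1) = 3 + 2/((k + 4)*(k + 5)*(k + 6))
s_(k+1) − s_k = -6/((k + 3)*(k + 4)*(k + 5)*(k + 6))
(s_(k+1) − s_k) − t_k = 0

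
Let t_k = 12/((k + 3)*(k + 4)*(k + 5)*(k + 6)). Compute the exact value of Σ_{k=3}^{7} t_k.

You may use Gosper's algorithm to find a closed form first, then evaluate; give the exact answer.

Step 1: r(k) = (k + 3)/(k + 7).
Take A(k)=k + 3, B(k)=k + 7, C(k)=1.
Need (k + 3)·f(k+1) − (k + 6)·f(k) = 1.
Bound: deg f ≤ 3.
Solving with deg f ≤ 3: f(k) = k*(k**2 + 12*k + 47)/180.
Certificate R = B(k−1)f/C = k*(k + 6)*(k**2 + 12*k + 47)/180 gives s_k = k*(k**2 + 12*k + 47)/(15*(k + 3)*(k + 4)*(k + 5)).
Check: Δs_k = 12/(k**4 + 18*k**3 + 119*k**2 + 342*k + 360). ✓
Σ_(k=3)^(7) t_k = s_(8) − s_(3) = 46/715 − (23/420) = 115/12012.

Σ = 115/12012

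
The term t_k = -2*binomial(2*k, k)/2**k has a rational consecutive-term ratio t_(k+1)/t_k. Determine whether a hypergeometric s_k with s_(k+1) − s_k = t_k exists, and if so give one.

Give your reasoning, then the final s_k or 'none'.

none (Gosper's algorithm certifies no s_k)

Ratio r(k) = (2*k + 1)/(k + 1).
So A=2*k + 1 and B=k + 1, with C=1.
f must satisfy (2*k + 1)·f(k+1) − (k)·f(k) = 1.
d = -1 from the (1,1,0) case.
d = -1 < 0 ⇒ no nonzero polynomial f; not summable.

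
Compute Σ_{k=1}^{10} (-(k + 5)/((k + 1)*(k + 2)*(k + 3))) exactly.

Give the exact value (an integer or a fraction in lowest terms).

t_(k+1)/t_k = (k + 1)*(k + 6)/((k + 4)*(k + 5)).
Gosper form: A/B · C(k+1)/C(k) with A=k + 1, B=k + 4, C=k + 5.
Need (k + 1)·f(k+1) − (k + 3)·f(k) = k + 5.
Bound: deg f ≤ 2.
Solve for f: f(k) = k*(3*k + 7)/2 (degree 2 ≤ 2).
Then R = B(k−1)f/C = k*(k + 3)*(3*k + 7)/(2*(k + 5)), so s_k = R(k)·t_k = k*(-3*k - 7)/(2*(k + 1)*(k + 2)).
Verify: (-k - 5)/(k**3 + 6*k**2 + 11*k + 6) matches t_k.
Σ_(k=1)^(10) t_k = s_(11) − s_(1) = -55/39 − (-5/6) = -15/26.

Σ = -15/26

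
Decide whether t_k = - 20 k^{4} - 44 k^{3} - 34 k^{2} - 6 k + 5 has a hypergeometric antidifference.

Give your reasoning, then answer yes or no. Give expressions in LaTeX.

Compute t_(k+1)/t_k: get (20*k**4 + 124*k**3 + 286*k**2 + 286*k + 99)/(20*k**4 + 44*k**3 + 34*k**2 + 6*k - 5).
Factor: A=1; B=1; C=k**4 + 11*k**3/5 + 17*k**2/10 + 3*k/10 - 1/4.
Key eq: (1)·f(k+1) = (1)·f(k) + (k**4 + 11*k**3/5 + 17*k**2/10 + 3*k/10 - 1/4).
From deg A=0, deg B=0, deg C=4: d=5.
Coefficient equations give f(k) = k*(4*k**4 + k**3 - 4*k**2 - 3*k - 3)/20.
Get s_k = R·t_k = k*(-4*k**4 - k**3 + 4*k**2 + 3*k + 3) with R(k) = B(k−1)f(k)/C(k) = k*(4*k**4 + k**3 - 4*k**2 - 3*k - 3)/(20*k**4 + 44*k**3 + 34*k**2 + 6*k - 5).
Check: Δs_k = -20*k**4 - 44*k**3 - 34*k**2 - 6*k + 5. ✓

Yes. s_k = k \left(- 4 k^{4} - k^{3} + 4 k^{2} + 3 k + 3\right).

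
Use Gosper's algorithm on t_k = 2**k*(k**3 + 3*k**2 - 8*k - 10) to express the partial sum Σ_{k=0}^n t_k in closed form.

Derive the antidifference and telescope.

The ratio is 2*(k**3 + 6*k**2 + k - 14)/(k**3 + 3*k**2 - 8*k - 10).
A = 2, B = 1, C = k**3 + 3*k**2 - 8*k - 10.
Solve (2)·f(k+1) − (1)·f(k) = k**3 + 3*k**2 - 8*k - 10.
From deg A=0, deg B=0, deg C=3: d=3.
Match coefficients ⇒ f(k) = k**3 - 3*k**2 - 2*k - 2.
Then R = B(k−1)f/C = (k**3 - 3*k**2 - 2*k - 2)/((k + 1)*(k**2 + 2*k - 10)), so s_k = R(k)·t_k = 2**k*(k**3 - 3*k**2 - 2*k - 2).
s_(k+1) − s_k = 2**k*(k**3 + 3*k**2 - 8*k - 10) = t_k.
Evaluate: s_(n+1) = 2**(n + 1)*(n**3 - 5*n - 6); subtract s_(0) = -2 ⇒ S(n) = 2*2**n*n**3 - 10*2**n*n - 12*2**n + 2.

S(n) = 2*2**n*n**3 - 10*2**n*n - 12*2**n + 2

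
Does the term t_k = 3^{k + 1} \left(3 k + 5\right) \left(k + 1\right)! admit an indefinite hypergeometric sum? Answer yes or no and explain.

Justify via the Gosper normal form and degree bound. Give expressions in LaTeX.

Compute t_(k+1)/t_k: get 3*(k + 2)*(3*k + 8)/(3*k + 5).
So A=3*k + 6 and B=1, with C=k + 5/3.
f must satisfy (3*k + 6)·f(k+1) − (1)·f(k) = k + 5/3.
Bound: deg f ≤ 0.
Coefficient equations give f(k) = 1/3.
Certificate R = B(k−1)f/C = 1/(3*k + 5) gives s_k = 3**(k + 1)*factorial(k + 1).
Check: Δs_k = 3**(k + 1)*(3*k + 5)*factorial(k + 1). ✓

Yes. s_k = 3^{k + 1} \left(k + 1\right)!.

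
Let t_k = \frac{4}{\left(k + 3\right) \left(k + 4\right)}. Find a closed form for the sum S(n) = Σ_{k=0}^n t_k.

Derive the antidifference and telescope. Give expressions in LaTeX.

t_(k+1)/t_k = (k + 3)/(k + 5).
Normal form (A,B,C) = (k + 3, k + 5, 1).
f must satisfy (k + 3)·f(k+1) − (k + 4)·f(k) = 1.
From deg A=1, deg B=1, deg C=0: d=1.
A polynomial solution: f(k) = k/3.
Get s_k = R·t_k = 4*k/(3*(k + 3)) with R(k) = B(k−1)f(k)/C(k) = k*(k + 4)/3.
s_(k+1) − s_k = 4/(k**2 + 7*k + 12) = t_k.
Σ_(k=0)^n t_k = s_(n+1) − s_(0) = (4*(n + 1)/(3*(n + 4))) − (0), i.e. 4*(n + 1)/(3*(n + 4)).

S(n) = \frac{4 \left(n + 1\right)}{3 \left(n + 4\right)}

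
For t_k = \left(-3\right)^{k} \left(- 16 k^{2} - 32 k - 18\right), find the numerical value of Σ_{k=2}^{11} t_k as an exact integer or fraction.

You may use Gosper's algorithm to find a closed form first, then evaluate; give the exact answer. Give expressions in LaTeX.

Step 1: r(k) = 3*(-8*k**2 - 32*k - 33)/(8*k**2 + 16*k + 9).
Factor: A=-3; B=1; C=k**2 + 2*k + 9/8.
Need (-3)·f(k+1) − (1)·f(k) = k**2 + 2*k + 9/8.
deg f ≤ 2 (via 0,0,2).
Match coefficients ⇒ f(k) = -k*(2*k + 1)/8.
Get s_k = R·t_k = 2*(-3)**k*k*(2*k + 1) with R(k) = B(k−1)f(k)/C(k) = -k*(2*k + 1)/(8*k**2 + 16*k + 9).
s_(k+1) − s_k = (-3)**k*(-16*k**2 - 32*k - 18) = t_k.
Telescoping: Σ = s_(12) − s_(2) = 318864600 − (180) = 318864420.

Σ = 318864420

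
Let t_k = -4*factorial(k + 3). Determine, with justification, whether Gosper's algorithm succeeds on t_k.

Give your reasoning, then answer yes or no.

No — negative degree bound, so no certificate f.

Ratio r(k) = k + 4.
Take A(k)=k + 4, B(k)=1, C(k)=1.
Key eq: (k + 4)·f(k+1) = (1)·f(k) + (1).
deg f ≤ -1 (via 1,0,0).
Bound -1 < 0, so the key equation has no polynomial solution.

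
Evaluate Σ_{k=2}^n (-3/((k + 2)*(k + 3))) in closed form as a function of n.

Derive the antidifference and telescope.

Ratio r(k) = (k + 2)/(k + 4).
Normal form (A,B,C) = (k + 2, k + 4, 1).
Need (k + 2)·f(k+1) − (k + 3)·f(k) = 1.
Bound: deg f ≤ 1.
Solving with deg f ≤ 1: f(k) = k/2.
Certificate R = B(k−1)f/C = k*(k + 3)/2 gives s_k = -3*k/(2*k + 4).
Check: Δs_k = -3/(k**2 + 5*k + 6). ✓
Telescope: S(n) = s_(n+1) − s_(2) = 3*(-n - 1)/(2*(n + 3)) − (-3/4) = 3*(1 - n)/(4*(n + 3)).

S(n) = 3*(1 - n)/(4*(n + 3))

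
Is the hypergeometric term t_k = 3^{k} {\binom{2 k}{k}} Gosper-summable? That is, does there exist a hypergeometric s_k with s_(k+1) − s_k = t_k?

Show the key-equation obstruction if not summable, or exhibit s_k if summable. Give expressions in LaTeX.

No — t_k has no hypergeometric antidifference.

The ratio is 6*(2*k + 1)/(k + 1).
So A=12*k + 6 and B=k + 1, with C=1.
Solve (12*k + 6)·f(k+1) − (k)·f(k) = 1.
From deg A=1, deg B=1, deg C=0: d=-1.
Negative degree bound (-1): no f exists, t_k not Gosper-summable.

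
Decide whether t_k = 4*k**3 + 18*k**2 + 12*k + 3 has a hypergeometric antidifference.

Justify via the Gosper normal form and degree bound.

Yes. s_k = k**2*(k**2 + 4*k - 2).

Compute t_(k+1)/t_k: get (4*k**3 + 30*k**2 + 60*k + 37)/(4*k**3 + 18*k**2 + 12*k + 3).
A = 1, B = 1, C = k**3 + 9*k**2/2 + 3*k + 3/4.
Solve (1)·f(k+1) − (1)·f(k) = k**3 + 9*k**2/2 + 3*k + 3/4.
Bound: deg f ≤ 4.
Solve for f: f(k) = k**2*(k**2 + 4*k - 2)/4 (degree 4 ≤ 4).
Certificate R = B(k−1)f/C = k**2*(k**2 + 4*k - 2)/(4*k**3 + 18*k**2 + 12*k + 3) gives s_k = k**2*(k**2 + 4*k - 2).
Δs = 4*k**3 + 18*k**2 + 12*k + 3, as required.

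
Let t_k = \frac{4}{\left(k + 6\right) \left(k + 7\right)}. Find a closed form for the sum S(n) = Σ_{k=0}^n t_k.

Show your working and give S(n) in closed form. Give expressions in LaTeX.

t_(k+1)/t_k = (k + 6)/(k + 8).
A = k + 6, B = k + 8, C = 1.
Set up (k + 6)·f(k+1) − (k + 7)·f(k) − (1) = 0.
deg f ≤ 1 (via 1,1,0).
Coefficient equations give f(k) = k/6.
So s_k = (B(k−1)f/C)·t_k = (k*(k + 7)/6)·t_k = 2*k/(3*(k + 6)).
Δs = 4/(k**2 + 13*k + 42), as required.
Evaluate: s_(n+1) = 2*(n + 1)/(3*(n + 7)); subtract s_(0) = 0 ⇒ S(n) = 2*(n + 1)/(3*(n + 7)).

S(n) = \frac{2 \left(n + 1\right)}{3 \left(n + 7\right)}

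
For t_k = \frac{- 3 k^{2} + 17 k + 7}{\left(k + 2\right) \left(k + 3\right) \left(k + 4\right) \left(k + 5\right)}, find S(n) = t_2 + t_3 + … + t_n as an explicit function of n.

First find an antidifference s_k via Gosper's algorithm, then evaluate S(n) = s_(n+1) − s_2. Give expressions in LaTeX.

S(n) = \frac{- 3 n^{3} + 84 n^{2} + 59 n - 140}{40 \left(n^{3} + 12 n^{2} + 47 n + 60\right)}

r(k) = (k + 2)*(17*k - 3*(k + 1)**2 + 24)/((k + 6)*(-3*k**2 + 17*k + 7)) after simplifying.
So A=k + 2 and B=k + 6, with C=k**2 - 17*k/3 - 7/3.
Need (k + 2)·f(k+1) − (k + 5)·f(k) = k**2 - 17*k/3 - 7/3.
d = 3 from the (1,1,2) case.
Match coefficients ⇒ f(k) = -k*(k**2 + 81*k + 2)/72.
So s_k = (B(k−1)f/C)·t_k = (-k*(k + 5)*(k**2 + 81*k + 2)/(24*(3*k**2 - 17*k - 7)))·t_k = k*(k**2 + 81*k + 2)/(24*(k + 2)*(k + 3)*(k + 4)).
s_(k+1) − s_k = (-3*k**2 + 17*k + 7)/(k**4 + 14*k**3 + 71*k**2 + 154*k + 120) = t_k.
s_(n+1) = (n**3 + 84*n**2 + 167*n + 84)/(24*(n**3 + 12*n**2 + 47*n + 60)) and s_(2) = 7/60, so S(n) = (-3*n**3 + 84*n**2 + 59*n - 140)/(40*(n**3 + 12*n**2 + 47*n + 60)).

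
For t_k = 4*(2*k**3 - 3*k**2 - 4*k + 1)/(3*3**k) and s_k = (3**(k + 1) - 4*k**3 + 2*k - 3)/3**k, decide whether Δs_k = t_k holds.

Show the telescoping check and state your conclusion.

valid; difference matches t_k

s_(k+1) = (9*3**k + 2*k - 4*(k + 1)**3 - 1)/(3*3**k)
s_(k+1) − s_k = 4*(2*k**3 - 3*k**2 - 4*k + 1)/(3*3**k)
(s_(k+1) − s_k) − t_k = 0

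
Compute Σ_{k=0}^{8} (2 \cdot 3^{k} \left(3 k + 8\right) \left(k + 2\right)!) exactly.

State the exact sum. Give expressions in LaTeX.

t_(k+1)/t_k = 3*(k + 3)*(3*k + 11)/(3*k + 8).
So A=3*k + 9 and B=1, with C=k + 8/3.
Key eq: (3*k + 9)·f(k+1) = (1)·f(k) + (k + 8/3).
Bound: deg f ≤ 0.
Solving with deg f ≤ 0: f(k) = 1/3.
So s_k = (B(k−1)f/C)·t_k = (1/(3*k + 8))·t_k = 2*3**k*factorial(k + 2).
s_(k+1) − s_k = 2*3**k*(3*k + 8)*factorial(k + 2) = t_k.
Σ_(k=0)^(8) t_k = s_(9) − s_(0) = 1571364748800 − (4) = 1571364748796.

Σ = 1571364748796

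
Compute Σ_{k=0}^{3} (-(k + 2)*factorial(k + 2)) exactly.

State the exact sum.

Σ = -718

Step 1: r(k) = (k + 3)**2/(k + 2).
So A=k + 3 and B=1, with C=k + 2.
Need (k + 3)·f(k+1) − (1)·f(k) = k + 2.
Degrees (1,0,1) ⇒ d ≤ 0.
Solving with deg f ≤ 0: f(k) = 1.
Get s_k = R·t_k = -factorial(k + 2) with R(k) = B(k−1)f(k)/C(k) = 1/(k + 2).
s_(k+1) − s_k = -(k + 2)*factorial(k + 2) = t_k.
Σ_(k=0)^(3) t_k = s_(4) − s_(0) = -720 − (-2) = -718.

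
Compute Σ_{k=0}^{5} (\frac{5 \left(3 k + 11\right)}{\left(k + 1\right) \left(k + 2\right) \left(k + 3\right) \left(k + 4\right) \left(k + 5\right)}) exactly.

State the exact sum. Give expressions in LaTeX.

Σ = 69/112

r(k) = (k + 1)*(3*k + 14)/((k + 6)*(3*k + 11)) after simplifying.
Take A(k)=k + 1, B(k)=k + 6, C(k)=k + 11/3.
Solve (k + 1)·f(k+1) − (k + 5)·f(k) = k + 11/3.
deg f ≤ 4 (via 1,1,1).
Coefficient equations give f(k) = k*(k + 3)*(k**2 + 7*k + 14)/24.
Then R = B(k−1)f/C = k*(k + 3)*(k + 5)*(k**2 + 7*k + 14)/(8*(3*k + 11)), so s_k = R(k)·t_k = 5*k*(k**2 + 7*k + 14)/(8*(k**3 + 7*k**2 + 14*k + 8)).
s_(k+1) − s_k = 5*(3*k + 11)/(k**5 + 15*k**4 + 85*k**3 + 225*k**2 + 274*k + 120) = t_k.
Σ_(k=0)^(5) t_k = s_(6) − s_(0) = 69/112 − (0) = 69/112.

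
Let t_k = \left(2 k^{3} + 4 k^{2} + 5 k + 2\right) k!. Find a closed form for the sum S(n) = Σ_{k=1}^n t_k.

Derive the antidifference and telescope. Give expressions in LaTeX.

S(n) = 2 n^{3} n! + 6 n^{2} n! + 5 n n! + n! - 1

The ratio is (2*k**4 + 12*k**3 + 29*k**2 + 32*k + 13)/(2*k**3 + 4*k**2 + 5*k + 2).
Factor: A=k + 1; B=1; C=k**3 + 2*k**2 + 5*k/2 + 1.
Key eq: (k + 1)·f(k+1) = (1)·f(k) + (k**3 + 2*k**2 + 5*k/2 + 1).
Bound: deg f ≤ 2.
Solving with deg f ≤ 2: f(k) = (2*k**2 - 1)/2.
So s_k = (B(k−1)f/C)·t_k = ((2*k**2 - 1)/(2*k**3 + 4*k**2 + 5*k + 2))·t_k = (2*k**2 - 1)*factorial(k).
Δs = (2*k**3 + 4*k**2 + 5*k + 2)*factorial(k), as required.
Σ_(k=1)^n t_k = s_(n+1) − s_(1) = ((2*n**2 + 4*n + 1)*factorial(n + 1)) − (1), i.e. 2*n**3*factorial(n) + 6*n**2*factorial(n) + 5*n*factorial(n) + factorial(n) - 1.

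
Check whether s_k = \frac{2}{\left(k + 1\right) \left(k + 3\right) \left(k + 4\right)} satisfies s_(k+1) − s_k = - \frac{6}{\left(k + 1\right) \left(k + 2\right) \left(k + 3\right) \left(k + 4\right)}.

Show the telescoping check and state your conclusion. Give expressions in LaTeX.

s_(k+1) = 2/((k + 2)*(k + 4)*(k + 5))
s_(k+1) − s_k = 2*(-3*k - 7)/(k**5 + 15*k**4 + 85*k**3 + 225*k**2 + 274*k + 120)
(s_(k+1) − s_k) − t_k = 16/(k**5 + 15*k**4 + 85*k**3 + 225*k**2 + 274*k + 120)

Invalid: residual \frac{16}{k^{5} + 15 k^{4} + 85 k^{3} + 225 k^{2} + 274 k + 120} ≠ 0.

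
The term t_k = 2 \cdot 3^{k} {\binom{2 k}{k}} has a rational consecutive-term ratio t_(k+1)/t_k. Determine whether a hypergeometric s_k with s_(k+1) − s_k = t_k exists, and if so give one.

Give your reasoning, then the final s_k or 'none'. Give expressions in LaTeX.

no hypergeometric antidifference exists

Compute t_(k+1)/t_k: get 6*(2*k + 1)/(k + 1).
Gosper form: A/B · C(k+1)/C(k) with A=12*k + 6, B=k + 1, C=1.
Need (12*k + 6)·f(k+1) − (k)·f(k) = 1.
deg f ≤ -1 (via 1,1,0).
deg f ≤ -1 is impossible — no certificate.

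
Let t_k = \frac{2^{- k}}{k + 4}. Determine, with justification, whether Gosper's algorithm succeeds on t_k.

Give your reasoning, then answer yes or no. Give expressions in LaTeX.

Compute t_(k+1)/t_k: get (k + 4)/(2*(k + 5)).
So A=k/2 + 2 and B=k + 5, with C=1.
f must satisfy (k/2 + 2)·f(k+1) − (k + 4)·f(k) = 1.
Bound: deg f ≤ -1.
deg f ≤ -1 is impossible — no certificate.

No — t_k has no hypergeometric antidifference.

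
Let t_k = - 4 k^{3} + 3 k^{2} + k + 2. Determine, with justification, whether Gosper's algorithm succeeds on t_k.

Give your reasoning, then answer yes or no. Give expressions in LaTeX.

Yes. s_k = k \left(- k^{3} + 3 k^{2} - 2 k + 2\right).

Compute t_(k+1)/t_k: get (4*k**3 + 9*k**2 + 5*k - 2)/(4*k**3 - 3*k**2 - k - 2).
So A=1 and B=1, with C=k**3 - 3*k**2/4 - k/4 - 1/2.
Need (1)·f(k+1) − (1)·f(k) = k**3 - 3*k**2/4 - k/4 - 1/2.
d = 4 from the (0,0,3) case.
Solve for f: f(k) = k*(k**3 - 3*k**2 + 2*k - 2)/4 (degree 4 ≤ 4).
Then R = B(k−1)f/C = k*(k**3 - 3*k**2 + 2*k - 2)/(4*k**3 - 3*k**2 - k - 2), so s_k = R(k)·t_k = k*(-k**3 + 3*k**2 - 2*k + 2).
Δs = -4*k**3 + 3*k**2 + k + 2, as required.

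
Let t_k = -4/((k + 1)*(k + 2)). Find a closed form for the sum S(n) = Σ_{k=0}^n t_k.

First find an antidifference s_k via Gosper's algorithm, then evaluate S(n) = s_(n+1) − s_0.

S(n) = 4*(-n - 1)/(n + 2)

r(k) = (k + 1)/(k + 3) after simplifying.
Take A(k)=k + 1, B(k)=k + 3, C(k)=1.
Need (k + 1)·f(k+1) − (k + 2)·f(k) = 1.
Degrees (1,1,0) ⇒ d ≤ 1.
Solving with deg f ≤ 1: f(k) = k.
So s_k = (B(k−1)f/C)·t_k = (k*(k + 2))·t_k = -4*k/(k + 1).
s_(k+1) − s_k = -4/(k**2 + 3*k + 2) = t_k.
s_(n+1) = 4*(-n - 1)/(n + 2) and s_(0) = 0, so S(n) = 4*(-n - 1)/(n + 2).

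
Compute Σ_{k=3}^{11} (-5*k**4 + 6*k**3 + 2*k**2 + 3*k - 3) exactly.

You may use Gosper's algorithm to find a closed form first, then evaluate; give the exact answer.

Σ = -172539

The ratio is (5*k**4 + 14*k**3 + 10*k**2 - 5*k - 3)/(5*k**4 - 6*k**3 - 2*k**2 - 3*k + 3).
A = 1, B = 1, C = k**4 - 6*k**3/5 - 2*k**2/5 - 3*k/5 + 3/5.
Need (1)·f(k+1) − (1)·f(k) = k**4 - 6*k**3/5 - 2*k**2/5 - 3*k/5 + 3/5.
Degrees (0,0,4) ⇒ d ≤ 5.
Solve for f: f(k) = k*(k - 2)*(k**3 - 2*k**2 - 2)/5 (degree 5 ≤ 5).
Then R = B(k−1)f/C = k*(k - 2)*(k**3 - 2*k**2 - 2)/(5*k**4 - 6*k**3 - 2*k**2 - 3*k + 3), so s_k = R(k)·t_k = k*(-k**4 + 4*k**3 - 4*k**2 + 2*k - 4).
s_(k+1) − s_k = -5*k**4 + 6*k**3 + 2*k**2 + 3*k - 3 = t_k.
Evaluate s at k=12 and k=3: -172560 and -21; difference -172539.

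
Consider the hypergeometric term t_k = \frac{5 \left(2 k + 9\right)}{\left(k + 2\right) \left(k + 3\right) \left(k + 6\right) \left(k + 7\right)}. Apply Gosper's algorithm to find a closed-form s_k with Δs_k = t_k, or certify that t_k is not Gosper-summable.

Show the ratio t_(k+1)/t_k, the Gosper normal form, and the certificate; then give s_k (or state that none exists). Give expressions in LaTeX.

s_k = \frac{5 k \left(k + 8\right)}{12 \left(k^{2} + 8 k + 12\right)}

Compute t_(k+1)/t_k: get (k + 2)*(k + 6)*(2*k + 11)/((k + 4)*(k + 8)*(2*k + 9)).
Take A(k)=k + 2, B(k)=k + 8, C(k)=k**3 + 27*k**2/2 + 121*k/2 + 90.
Key eq: (k + 2)·f(k+1) = (k + 7)·f(k) + (k**3 + 27*k**2/2 + 121*k/2 + 90).
Bound: deg f ≤ 5.
Solving with deg f ≤ 5: f(k) = k*(k + 3)*(k + 4)*(k + 5)*(k + 8)/24.
Get s_k = R·t_k = 5*k*(k + 8)/(12*(k**2 + 8*k + 12)) with R(k) = B(k−1)f(k)/C(k) = k*(k + 3)*(k + 7)*(k + 8)/(12*(2*k + 9)).
Δs = 5*(2*k + 9)/(k**4 + 18*k**3 + 113*k**2 + 288*k + 252), as required.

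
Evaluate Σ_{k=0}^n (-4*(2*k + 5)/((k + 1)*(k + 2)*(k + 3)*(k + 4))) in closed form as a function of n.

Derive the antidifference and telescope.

S(n) = 4*(-n**2 - 6*n - 5)/(3*(n**2 + 6*n + 8))

Step 1: r(k) = (k + 1)*(2*k + 7)/((k + 5)*(2*k + 5)).
Normal form (A,B,C) = (k + 1, k + 5, k + 5/2).
f must satisfy (k + 1)·f(k+1) − (k + 4)·f(k) = k + 5/2.
Bound: deg f ≤ 3.
Solve for f: f(k) = k*(k + 2)*(k + 4)/6 (degree 3 ≤ 3).
Get s_k = R·t_k = 4*k*(-k - 4)/(3*(k**2 + 4*k + 3)) with R(k) = B(k−1)f(k)/C(k) = k*(k + 2)*(k + 4)**2/(3*(2*k + 5)).
Verify: 4*(-2*k - 5)/(k**4 + 10*k**3 + 35*k**2 + 50*k + 24) matches t_k.
Evaluate: s_(n+1) = 4*(-n**2 - 6*n - 5)/(3*(n**2 + 6*n + 8)); subtract s_(0) = 0 ⇒ S(n) = 4*(-n**2 - 6*n - 5)/(3*(n**2 + 6*n + 8)).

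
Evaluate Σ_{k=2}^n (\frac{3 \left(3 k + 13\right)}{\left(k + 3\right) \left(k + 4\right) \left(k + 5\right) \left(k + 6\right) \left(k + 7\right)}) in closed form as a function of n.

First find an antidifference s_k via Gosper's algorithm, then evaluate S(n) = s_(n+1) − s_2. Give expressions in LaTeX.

r(k) = (k + 3)*(3*k + 16)/((k + 8)*(3*k + 13)) after simplifying.
Take A(k)=k + 3, B(k)=k + 8, C(k)=k + 13/3.
Key eq: (k + 3)·f(k+1) = (k + 7)·f(k) + (k + 13/3).
Bound: deg f ≤ 4.
Coefficient equations give f(k) = k*(k + 4)*(k**2 + 14*k + 63)/270.
So s_k = (B(k−1)f/C)·t_k = (k*(k + 4)*(k + 7)*(k**2 + 14*k + 63)/(90*(3*k + 13)))·t_k = k*(k**2 + 14*k + 63)/(30*(k**3 + 14*k**2 + 63*k + 90)).
s_(k+1) − s_k = 3*(3*k + 13)/(k**5 + 25*k**4 + 245*k**3 + 1175*k**2 + 2754*k + 2520) = t_k.
Telescope: S(n) = s_(n+1) − s_(2) = (n**3 + 17*n**2 + 94*n + 78)/(30*(n**3 + 17*n**2 + 94*n + 168)) − (19/840) = 3*(n**3 + 17*n**2 + 94*n - 112)/(280*(n**3 + 17*n**2 + 94*n + 168)).

S(n) = \frac{3 \left(n^{3} + 17 n^{2} + 94 n - 112\right)}{280 \left(n^{3} + 17 n^{2} + 94 n + 168\right)}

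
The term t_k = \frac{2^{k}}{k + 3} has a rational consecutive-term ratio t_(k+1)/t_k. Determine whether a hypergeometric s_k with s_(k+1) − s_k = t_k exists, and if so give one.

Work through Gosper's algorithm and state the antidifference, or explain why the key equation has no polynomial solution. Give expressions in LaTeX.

not Gosper-summable; s_k does not exist

t_(k+1)/t_k = 2*(k + 3)/(k + 4).
So A=2*k + 6 and B=k + 4, with C=1.
Solve (2*k + 6)·f(k+1) − (k + 3)·f(k) = 1.
Bound: deg f ≤ -1.
d = -1 < 0 ⇒ no nonzero polynomial f; not summable.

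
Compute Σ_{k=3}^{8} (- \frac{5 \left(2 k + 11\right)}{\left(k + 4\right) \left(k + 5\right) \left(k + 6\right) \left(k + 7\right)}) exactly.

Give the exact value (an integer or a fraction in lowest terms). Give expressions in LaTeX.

Σ = -44/819

Ratio r(k) = (k + 4)*(2*k + 13)/((k + 8)*(2*k + 11)).
So A=k + 4 and B=k + 8, with C=k + 11/2.
Need (k + 4)·f(k+1) − (k + 7)·f(k) = k + 11/2.
Degrees (1,1,1) ⇒ d ≤ 3.
Solving with deg f ≤ 3: f(k) = k*(k + 5)*(k + 10)/48.
Then R = B(k−1)f/C = k*(k + 5)*(k + 7)*(k + 10)/(24*(2*k + 11)), so s_k = R(k)·t_k = 5*k*(-k - 10)/(24*(k**2 + 10*k + 24)).
Verify: 5*(-2*k - 11)/(k**4 + 22*k**3 + 179*k**2 + 638*k + 840) matches t_k.
Sum = s_(9) − s_(3); s_(9) = -19/104, s_(3) = -65/504 ⇒ -44/819.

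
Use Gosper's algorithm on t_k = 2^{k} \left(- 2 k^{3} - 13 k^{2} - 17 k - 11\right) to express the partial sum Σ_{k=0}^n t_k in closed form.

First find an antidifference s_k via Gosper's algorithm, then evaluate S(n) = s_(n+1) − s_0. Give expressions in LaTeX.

S(n) = - 4 \cdot 2^{n} n^{3} - 14 \cdot 2^{n} n^{2} - 18 \cdot 2^{n} n - 14 \cdot 2^{n} + 3

r(k) = 2*(2*k**3 + 19*k**2 + 49*k + 43)/(2*k**3 + 13*k**2 + 17*k + 11) after simplifying.
A = 2, B = 1, C = k**3 + 13*k**2/2 + 17*k/2 + 11/2.
Set up (2)·f(k+1) − (1)·f(k) − (k**3 + 13*k**2/2 + 17*k/2 + 11/2) = 0.
d = 3 from the (0,0,3) case.
Solve for f: f(k) = (2*k**3 + k**2 + k + 3)/2 (degree 3 ≤ 3).
So s_k = (B(k−1)f/C)·t_k = ((2*k**3 + k**2 + k + 3)/(2*k**3 + 13*k**2 + 17*k + 11))·t_k = 2**k*(-2*k**3 - k**2 - k - 3).
Δs = 2**k*(-2*k**3 - 13*k**2 - 17*k - 11), as required.
Evaluate: s_(n+1) = 2**(n + 1)*(-2*n**3 - 7*n**2 - 9*n - 7); subtract s_(0) = -3 ⇒ S(n) = -4*2**n*n**3 - 14*2**n*n**2 - 18*2**n*n - 14*2**n + 3.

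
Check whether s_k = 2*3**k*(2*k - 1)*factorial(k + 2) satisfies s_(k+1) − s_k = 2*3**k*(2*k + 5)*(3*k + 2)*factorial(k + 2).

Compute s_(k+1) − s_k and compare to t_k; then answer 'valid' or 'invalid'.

Valid — Δs_k = t_k.

s_(k+1) = 6*3**k*(2*k + 1)*factorial(k + 3)
s_(k+1) − s_k = 2*3**k*(2*k + 5)*(3*k + 2)*factorial(k + 2)
(s_(k+1) − s_k) − t_k = 0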